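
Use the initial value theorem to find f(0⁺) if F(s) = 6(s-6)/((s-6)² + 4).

f(0⁺) = lim_{s→∞} sF(s) = lim_{s→∞} 6s(s-6)/((s-6)² + 4) = 6

Final answer: 6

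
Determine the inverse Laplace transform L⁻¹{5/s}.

L⁻¹{c/s} = c, so L⁻¹{5/s} = 5

Final answer: 5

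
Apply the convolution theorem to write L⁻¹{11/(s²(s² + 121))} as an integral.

11/(s²(s² + 121)) = (1/s²)·(11/(s² + 121)) = L{t}·L{sin(11t)}. So f(t) = t*(sin(11t)) = ∫₀ᵗ τ·sin(11(t-τ)) dτ

Final answer: ∫₀ᵗ τ·sin(11(t-τ)) dτ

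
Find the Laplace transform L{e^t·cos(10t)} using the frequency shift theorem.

Frequency shift: L{e^(at)f(t)} = F(s-a). L{e^t·cos(10t)} = (s-1)/((s-1)² + 100)

Final answer: (s-1)/((s-1)² + 100)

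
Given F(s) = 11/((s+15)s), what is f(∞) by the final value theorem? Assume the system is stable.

f(∞) = lim_{s→0} sF(s) = lim_{s→0} 11/(s+15) = 11/15

Final answer: 11/15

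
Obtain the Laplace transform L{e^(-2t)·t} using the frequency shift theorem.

L{e^(at)·t^n} = n!/(s-a)^(n+1), so L{e^(-2t)·t} = 1/(s+2)^2

Final answer: 1/(s+2)^2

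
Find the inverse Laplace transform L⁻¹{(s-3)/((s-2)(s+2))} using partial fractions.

Using partial fractions, f(t) = (-e^(2t) + 5e^(-2t))/4

Final answer: (-e^(2t) + 5e^(-2t))/4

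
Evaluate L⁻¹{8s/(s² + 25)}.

This is the form c·s/(s² + a²) with a = 5, c = 8. L⁻¹ = 8·cos(5t)

Final answer: 8·cos(5t)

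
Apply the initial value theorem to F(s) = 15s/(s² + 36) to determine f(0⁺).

f(0⁺) = lim_{s→∞} s·15s/(s² + 36) = lim_{s→∞} 15s²/(s² + 36) = 15

Final answer: 15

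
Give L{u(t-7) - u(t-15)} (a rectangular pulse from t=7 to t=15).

L{u(t-a)} = e^(-as)/s. L{u(t-7) - u(t-15)} = (e^(-7s) - e^(-15s))/s

Final answer: (e^(-7s) - e^(-15s))/s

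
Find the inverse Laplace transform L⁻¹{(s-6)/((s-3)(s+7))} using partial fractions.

Using partial fractions, f(t) = (-3e^(3t) + 13e^(-7t))/10

Final answer: (-3e^(3t) + 13e^(-7t))/10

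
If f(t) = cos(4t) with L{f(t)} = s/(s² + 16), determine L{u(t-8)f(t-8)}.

Time shift theorem: L{u(t-a)f(t-a)} = e^(-as)F(s). Here a=8, F(s) = s/(s² + 16), so L{u(t-8)f(t-8)} = e^(-8s)·s/(s² + 16)

Final answer: e^(-8s)·s/(s² + 16)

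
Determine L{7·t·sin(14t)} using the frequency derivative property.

L{sin(14t)} = 14/(s² + 196). By L{t·f(t)} = -F'(s): -d/ds[14/(s² + 196)] = -(14)·(-2s)/(s² + 196)² = 28s/(s² + 196)². Then L{7·t·sin(14t)} = 7·28s/(s² + 196)² = 196s/(s² + 196)²

Final answer: 196s/(s² + 196)²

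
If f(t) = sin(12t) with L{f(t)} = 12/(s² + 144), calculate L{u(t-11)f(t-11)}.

Time shift theorem: L{u(t-a)f(t-a)} = e^(-as)F(s). Here a=11, F(s) = 12/(s² + 144), so L{u(t-11)f(t-11)} = e^(-11s)·12/(s² + 144)

Final answer: e^(-11s)·12/(s² + 144)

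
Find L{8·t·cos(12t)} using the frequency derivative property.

L{cos(12t)} = s/(s² + 144). Derivative: d/ds[s/(s² + 144)] = [(s² + 144) - s·2s]/(s² + 144)² = (144 - s²)/(s² + 144)². So L{t·cos(12t)} = -F'(s) = (s² - 144)/(s² + 144)². Then L{8·t·cos(12t)} = 8·(s² - 144)/(s² + 144)²

Final answer: 8·(s² - 144)/(s² + 144)²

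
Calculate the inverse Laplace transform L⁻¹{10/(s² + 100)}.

L⁻¹{10/(s² + 100)} = sin(10t)

Final answer: sin(10t)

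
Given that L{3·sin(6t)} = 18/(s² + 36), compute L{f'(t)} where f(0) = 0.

L{f'(t)} = s·F(s) - f(0) = s·18/(s² + 36) - 0 = 18s/(s² + 36)

Final answer: 18s/(s² + 36)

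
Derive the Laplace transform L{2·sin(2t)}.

L{sin(ωt)} = ω/(s² + ω²), so L{sin(2t)} = 2/(s² + 4). Then L{2·sin(2t)} = 2·2/(s² + 4) = 4/(s² + 4)

Final answer: 4/(s² + 4)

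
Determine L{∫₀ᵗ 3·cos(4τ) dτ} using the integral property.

L{∫₀ᵗ f(τ)dτ} = F(s)/s with F(s) = 3s/(s² + 16), so the result is (3s/(s² + 16))/s = 3/(s² + 16)

Final answer: 3/(s² + 16)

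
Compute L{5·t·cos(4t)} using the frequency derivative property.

L{cos(4t)} = s/(s² + 16). Derivative: d/ds[s/(s² + 16)] = [(s² + 16) - s·2s]/(s² + 16)² = (16 - s²)/(s² + 16)². So L{t·cos(4t)} = -F'(s) = (s² - 16)/(s² + 16)². Then L{5·t·cos(4t)} = 5·(s² - 16)/(s² + 16)²

Final answer: 5·(s² - 16)/(s² + 16)²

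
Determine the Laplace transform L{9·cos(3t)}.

L{cos(ωt)} = s/(s² + ω²), so L{cos(3t)} = s/(s² + 9). Then L{9·cos(3t)} = 9·s/(s² + 9) = 9s/(s² + 9)

Final answer: 9s/(s² + 9)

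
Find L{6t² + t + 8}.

L{6t² + t + 8} = 6·2/s³ + 1/s² + 8/s = 12/s³ + 1/s² + 8/s

Final answer: 12/s³ + 1/s² + 8/s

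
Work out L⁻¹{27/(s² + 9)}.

This is the form c·a/(s² + a²) with a = 3, c = 9. L⁻¹ = 9·sin(3t)

Final answer: 9·sin(3t)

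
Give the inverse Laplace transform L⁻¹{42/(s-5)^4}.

L⁻¹{n!/(s-a)^(n+1)} = t^n·e^(at) with n=3, a=5. So L⁻¹{6/(s-5)^4} = t^3·e^(5t), and L⁻¹{42/(s-5)^4} = (42/6)·t^3·e^(5t) = 7·t^3·e^(5t)

Final answer: 7·t^3·e^(5t)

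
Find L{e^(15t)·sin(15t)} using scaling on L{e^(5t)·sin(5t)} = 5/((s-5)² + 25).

Scaling with a=3: L{e^(15t)·sin(15t)} = (1/3) · 5/((s/3-5)² + 25). Simplifying: 15/((s-15)² + 225)

Final answer: 15/((s-15)² + 225)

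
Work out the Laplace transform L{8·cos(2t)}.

L{cos(ωt)} = s/(s² + ω²), so L{cos(2t)} = s/(s² + 4). Then L{8·cos(2t)} = 8·s/(s² + 4) = 8s/(s² + 4)

Final answer: 8s/(s² + 4)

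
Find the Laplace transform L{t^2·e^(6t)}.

L{t^n·e^(at)} = n!/(s-a)^(n+1), so L{t^2·e^(6t)} = 2/(s-6)^3

Final answer: 2/(s-6)^3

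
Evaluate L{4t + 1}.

L{4t + 1} = 4·L{t} + L{1} = 4/s² + 1/s

Final answer: 4/s² + 1/s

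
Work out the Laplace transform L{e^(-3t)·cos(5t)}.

L{e^(at)·cos(ωt)} = (s-a)/((s-a)² + ω²), so L{e^(-3t)·cos(5t)} = (s+3)/((s+3)² + 25)

Final answer: (s+3)/((s+3)² + 25)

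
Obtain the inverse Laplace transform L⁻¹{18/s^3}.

L⁻¹{n!/s^(n+1)} = t^n with n=2. So L⁻¹{2/s^3} = t^2, and L⁻¹{18/s^3} = (18/2)·t^2 = 9·t^2

Final answer: 9·t^2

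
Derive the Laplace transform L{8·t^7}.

L{t^n} = n!/s^(n+1), so L{t^7} = 5040/s^8. Then L{8·t^7} = 8·5040/s^8 = 40320/s^8

Final answer: 40320/s^8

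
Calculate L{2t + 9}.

L{2t + 9} = 2·L{t} + 9·L{1} = 2/s² + 9/s

Final answer: 2/s² + 9/s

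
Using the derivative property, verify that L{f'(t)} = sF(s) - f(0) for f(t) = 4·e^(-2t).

f'(t) = -8e^(-2t). Direct: L{f'(t)} = -8/(s+2). Property: s·4/(s+2) - 4 = (4s - 4(s+2))/(s+2) = -8/(s+2). ✓

Final answer: -8/(s+2)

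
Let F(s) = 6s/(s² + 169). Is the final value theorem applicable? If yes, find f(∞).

The final value theorem requires all poles of sF(s) in the left half-plane. sF(s) = 6s²/(s² + 169) has poles at s = ±13i (imaginary axis). Theorem does NOT apply (oscillatory system).

Final answer: Not applicable (oscillatory)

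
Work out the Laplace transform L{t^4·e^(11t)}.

L{t^n·e^(at)} = n!/(s-a)^(n+1), so L{t^4·e^(11t)} = 24/(s-11)^5

Final answer: 24/(s-11)^5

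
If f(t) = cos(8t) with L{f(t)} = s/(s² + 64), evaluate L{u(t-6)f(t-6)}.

Time shift theorem: L{u(t-a)f(t-a)} = e^(-as)F(s). Here a=6, F(s) = s/(s² + 64), so L{u(t-6)f(t-6)} = e^(-6s)·s/(s² + 64)

Final answer: e^(-6s)·s/(s² + 64)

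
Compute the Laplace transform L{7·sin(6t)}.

L{sin(ωt)} = ω/(s² + ω²), so L{sin(6t)} = 6/(s² + 36). Then L{7·sin(6t)} = 7·6/(s² + 36) = 42/(s² + 36)

Final answer: 42/(s² + 36)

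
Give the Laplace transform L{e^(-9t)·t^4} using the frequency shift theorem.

L{e^(at)·t^n} = n!/(s-a)^(n+1), so L{e^(-9t)·t^4} = 24/(s+9)^5

Final answer: 24/(s+9)^5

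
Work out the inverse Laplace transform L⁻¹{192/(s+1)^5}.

L⁻¹{n!/(s-a)^(n+1)} = t^n·e^(at) with n=4, a=-1. So L⁻¹{24/(s+1)^5} = t^4·e^(-t), and L⁻¹{192/(s+1)^5} = (192/24)·t^4·e^(-t) = 8·t^4·e^(-t)

Final answer: 8·t^4·e^(-t)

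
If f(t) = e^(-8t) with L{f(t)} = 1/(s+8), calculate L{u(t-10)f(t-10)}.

Time shift theorem: L{u(t-a)f(t-a)} = e^(-as)F(s). Here a=10, F(s) = 1/(s+8), so L{u(t-10)f(t-10)} = e^(-10s)·1/(s+8)

Final answer: e^(-10s)·1/(s+8)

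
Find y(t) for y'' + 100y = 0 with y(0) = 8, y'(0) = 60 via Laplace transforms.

L{y''} + 100L{y} = 0. s²Y - 8s - 60 + 100Y = 0. Y(s² + 100) = 8s + 60. Y = (8s + 60)/(s² + 100). Inverting: y(t) = 8cos(10t) + 6sin(10t)

Final answer: y(t) = 8cos(10t) + 6sin(10t)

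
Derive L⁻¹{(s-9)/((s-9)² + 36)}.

Using frequency shift: L⁻¹{(s-a)/((s-a)² + b²)} = e^(at)cos(bt). Here a=9, b=6

Final answer: e^(9t)·cos(6t)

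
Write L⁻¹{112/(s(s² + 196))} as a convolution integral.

112/(s(s² + 196)) = (1/s)·(112/(s² + 196)) = L{1}·L{8·sin(14t)}. So f(t) = 1*(8·sin(14t)) = ∫₀ᵗ 8·sin(14τ) dτ

Final answer: ∫₀ᵗ 8·sin(14τ) dτ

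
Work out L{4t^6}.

L{t^n} = n!/s^(n+1). So L{4t^6} = 4·6!/s^7 = 2880/s^7

Final answer: 2880/s^7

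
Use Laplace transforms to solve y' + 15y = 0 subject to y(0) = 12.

L{y'} + 15L{y} = 0. sY - 12 + 15Y = 0. Y(s+15) = 12. Y = 12/(s+15)

Final answer: y(t) = 12e^(-15t)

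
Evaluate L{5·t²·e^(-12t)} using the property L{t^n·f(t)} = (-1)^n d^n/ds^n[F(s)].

L{e^(-12t)} = 1/(s+12). d/ds[1/(s+12)] = -1/(s+12)². d²/ds²[1/(s+12)] = 2/(s+12)³. So L{t²·e^(-12t)} = (-1)² · 2/(s+12)³ = 2/(s+12)³. Then L{5·t²·e^(-12t)} = 5·2/(s+12)³ = 10/(s+12)³

Final answer: 10/(s+12)³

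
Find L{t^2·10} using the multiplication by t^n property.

L{10} = 10/s. d^1/ds^1[1/s] = -1/s². d^2/ds^2[1/s] = 2/s^3. So L{t^2} = (-1)^{2}·2/s^3 = 2/s^3. Then L{t^2·10} = 10·2/s^3 = 20/s^3

Final answer: 20/s^3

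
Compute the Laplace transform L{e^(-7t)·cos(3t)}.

L{e^(at)·cos(ωt)} = (s-a)/((s-a)² + ω²), so L{e^(-7t)·cos(3t)} = (s+7)/((s+7)² + 9)

Final answer: (s+7)/((s+7)² + 9)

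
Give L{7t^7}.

L{t^n} = n!/s^(n+1). So L{7t^7} = 7·7!/s^8 = 35280/s^8

Final answer: 35280/s^8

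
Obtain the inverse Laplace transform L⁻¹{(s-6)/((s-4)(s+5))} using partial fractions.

Using partial fractions, f(t) = (-2e^(4t) + 11e^(-5t))/9

Final answer: (-2e^(4t) + 11e^(-5t))/9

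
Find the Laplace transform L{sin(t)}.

L{sin(ωt)} = ω/(s² + ω²), so L{sin(t)} = 1/(s² + 1)

Final answer: 1/(s² + 1)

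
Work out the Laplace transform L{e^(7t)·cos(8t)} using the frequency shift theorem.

Frequency shift: L{e^(at)f(t)} = F(s-a). L{e^(7t)·cos(8t)} = (s-7)/((s-7)² + 64)

Final answer: (s-7)/((s-7)² + 64)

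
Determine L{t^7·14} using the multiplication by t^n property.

L{14} = 14/s. d^1/ds^1[1/s] = -1/s². d^2/ds^2[1/s] = 2/s^3. d^3/ds^3[1/s] = -6/s^4. d^4/ds^4[1/s] = 24/s^5. d^5/ds^5[1/s] = -120/s^6. d^6/ds^6[1/s] = 720/s^7. d^7/ds^7[1/s] = -5040/s^8. So L{t^7} = (-1)^{7}·-5040/s^8 = 5040/s^8. Then L{t^7·14} = 14·5040/s^8 = 70560/s^8

Final answer: 70560/s^8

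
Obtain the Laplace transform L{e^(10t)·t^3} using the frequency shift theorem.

L{e^(at)·t^n} = n!/(s-a)^(n+1), so L{e^(10t)·t^3} = 6/(s-10)^4

Final answer: 6/(s-10)^4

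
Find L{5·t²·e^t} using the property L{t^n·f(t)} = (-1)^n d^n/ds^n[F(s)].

L{e^t} = 1/(s-1). d/ds[1/(s-1)] = -1/(s-1)². d²/ds²[1/(s-1)] = 2/(s-1)³. So L{t²·e^t} = (-1)² · 2/(s-1)³ = 2/(s-1)³. Then L{5·t²·e^t} = 5·2/(s-1)³ = 10/(s-1)³

Final answer: 10/(s-1)³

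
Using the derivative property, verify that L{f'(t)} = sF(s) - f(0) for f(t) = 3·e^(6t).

f'(t) = 18e^(6t). Direct: L{f'(t)} = 18/(s-6). Property: s·3/(s-6) - 3 = (3s - 3(s-6))/(s-6) = 18/(s-6). ✓

Final answer: 18/(s-6)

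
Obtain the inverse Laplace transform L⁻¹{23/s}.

L⁻¹{c/s} = c, so L⁻¹{23/s} = 23

Final answer: 23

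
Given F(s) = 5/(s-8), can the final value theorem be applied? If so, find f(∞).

sF(s) = 5s/(s-8) has a pole at s = 8 in the right half-plane. Theorem does NOT apply (unstable system; f(t) = 5·e^(8t) grows without bound).

Final answer: Not applicable (unstable)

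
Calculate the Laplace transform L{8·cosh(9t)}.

L{cosh(ωt)} = s/(s² - ω²), so L{cosh(9t)} = s/(s² - 81). Then L{8·cosh(9t)} = 8·s/(s² - 81) = 8s/(s² - 81)

Final answer: 8s/(s² - 81)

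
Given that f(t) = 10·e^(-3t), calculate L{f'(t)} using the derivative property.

f(0) = 10, F(s) = 10/(s+3). L{f'(t)} = s·F(s) - f(0) = 10s/(s+3) - 10 = (10s - 10(s+3))/(s+3) = -30/(s+3)

Final answer: -30/(s+3)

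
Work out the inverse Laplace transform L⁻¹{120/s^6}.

L⁻¹{n!/s^(n+1)} = t^n with n=5. So L⁻¹{120/s^6} = t^5

Final answer: t^5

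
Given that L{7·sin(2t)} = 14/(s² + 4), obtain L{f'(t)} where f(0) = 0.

L{f'(t)} = s·F(s) - f(0) = s·14/(s² + 4) - 0 = 14s/(s² + 4)

Final answer: 14s/(s² + 4)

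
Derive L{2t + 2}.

L{2t + 2} = 2·L{t} + 2·L{1} = 2/s² + 2/s

Final answer: 2/s² + 2/s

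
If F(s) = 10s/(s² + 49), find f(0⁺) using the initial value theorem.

f(0⁺) = lim_{s→∞} s·10s/(s² + 49) = lim_{s→∞} 10s²/(s² + 49) = 10

Final answer: 10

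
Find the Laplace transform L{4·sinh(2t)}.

L{sinh(ωt)} = ω/(s² - ω²), so L{sinh(2t)} = 2/(s² - 4). Then L{4·sinh(2t)} = 4·2/(s² - 4) = 8/(s² - 4)

Final answer: 8/(s² - 4)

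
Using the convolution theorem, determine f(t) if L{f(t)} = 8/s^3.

8/s^3 = (8/s)·(1/s^2) = L{8}·L{t}. By convolution, f(t) = 8*t = ∫₀ᵗ 8·τ dτ = 8·t²/2

Final answer: 8·t²/2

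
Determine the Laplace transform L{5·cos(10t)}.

L{cos(ωt)} = s/(s² + ω²), so L{cos(10t)} = s/(s² + 100). Then L{5·cos(10t)} = 5·s/(s² + 100) = 5s/(s² + 100)

Final answer: 5s/(s² + 100)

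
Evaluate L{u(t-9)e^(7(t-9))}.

u(t-a)f(t-a) with f(t)=e^(7t). L{e^(7t)} = 1/(s-7). By time shift: e^(-9s)/(s-7)

Final answer: e^(-9s)/(s-7)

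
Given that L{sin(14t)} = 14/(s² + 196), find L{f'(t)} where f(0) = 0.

L{f'(t)} = s·F(s) - f(0) = s·14/(s² + 196) - 0 = 14s/(s² + 196)

Final answer: 14s/(s² + 196)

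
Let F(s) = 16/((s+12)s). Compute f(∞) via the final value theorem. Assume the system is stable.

f(∞) = lim_{s→0} sF(s) = lim_{s→0} 16/(s+12) = 4/3

Final answer: 4/3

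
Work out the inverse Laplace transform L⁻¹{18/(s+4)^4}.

L⁻¹{n!/(s-a)^(n+1)} = t^n·e^(at) with n=3, a=-4. So L⁻¹{6/(s+4)^4} = t^3·e^(-4t), and L⁻¹{18/(s+4)^4} = (18/6)·t^3·e^(-4t) = 3·t^3·e^(-4t)

Final answer: 3·t^3·e^(-4t)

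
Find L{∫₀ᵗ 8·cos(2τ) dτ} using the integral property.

L{∫₀ᵗ f(τ)dτ} = F(s)/s with F(s) = 8s/(s² + 4), so the result is (8s/(s² + 4))/s = 8/(s² + 4)

Final answer: 8/(s² + 4)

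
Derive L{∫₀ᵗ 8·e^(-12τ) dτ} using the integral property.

L{∫₀ᵗ f(τ)dτ} = F(s)/s with F(s) = 8/(s+12), so L{∫₀ᵗ 8·e^(-12τ) dτ} = 8/(s(s+12))

Final answer: 8/(s(s+12))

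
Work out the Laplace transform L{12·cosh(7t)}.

L{cosh(ωt)} = s/(s² - ω²), so L{cosh(7t)} = s/(s² - 49). Then L{12·cosh(7t)} = 12·s/(s² - 49) = 12s/(s² - 49)

Final answer: 12s/(s² - 49)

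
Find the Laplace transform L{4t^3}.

L{4t^3} = 4 · L{t^3} = 4 · 6/s^4 = 24/s^4

Final answer: 24/s^4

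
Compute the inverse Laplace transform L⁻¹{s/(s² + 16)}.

L⁻¹{s/(s² + 16)} = cos(4t)

Final answer: cos(4t)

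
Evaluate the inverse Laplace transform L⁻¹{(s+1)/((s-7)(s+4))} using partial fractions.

Using partial fractions, f(t) = (8e^(7t) + 3e^(-4t))/11

Final answer: (8e^(7t) + 3e^(-4t))/11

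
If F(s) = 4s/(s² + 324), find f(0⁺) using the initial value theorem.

f(0⁺) = lim_{s→∞} s·4s/(s² + 324) = lim_{s→∞} 4s²/(s² + 324) = 4

Final answer: 4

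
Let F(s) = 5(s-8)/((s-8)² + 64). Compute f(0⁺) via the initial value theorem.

f(0⁺) = lim_{s→∞} sF(s) = lim_{s→∞} 5s(s-8)/((s-8)² + 64) = 5

Final answer: 5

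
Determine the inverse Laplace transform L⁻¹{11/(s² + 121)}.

L⁻¹{11/(s² + 121)} = sin(11t)

Final answer: sin(11t)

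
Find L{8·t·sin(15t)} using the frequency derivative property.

L{sin(15t)} = 15/(s² + 225). By L{t·f(t)} = -F'(s): -d/ds[15/(s² + 225)] = -(15)·(-2s)/(s² + 225)² = 30s/(s² + 225)². Then L{8·t·sin(15t)} = 8·30s/(s² + 225)² = 240s/(s² + 225)²

Final answer: 240s/(s² + 225)²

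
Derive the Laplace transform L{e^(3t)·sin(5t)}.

L{e^(at)·sin(ωt)} = ω/((s-a)² + ω²), so L{e^(3t)·sin(5t)} = 5/((s-3)² + 25)

Final answer: 5/((s-3)² + 25)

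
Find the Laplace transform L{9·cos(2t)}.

L{cos(ωt)} = s/(s² + ω²), so L{cos(2t)} = s/(s² + 4). Then L{9·cos(2t)} = 9·s/(s² + 4) = 9s/(s² + 4)

Final answer: 9s/(s² + 4)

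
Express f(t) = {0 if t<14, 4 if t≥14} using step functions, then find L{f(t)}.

f(t) = 4·u(t-14). L{u(t-14)} = e^(-14s)/s, so L{f(t)} = 4·e^(-14s)/s

Final answer: 4·e^(-14s)/s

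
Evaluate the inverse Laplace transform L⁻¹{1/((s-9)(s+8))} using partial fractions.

Decompose: A/(s-9) + B/(s+8). A = 1/17, B = -1/17. f(t) = (e^(9t) - e^(-8t))/17

Final answer: (e^(9t) - e^(-8t))/17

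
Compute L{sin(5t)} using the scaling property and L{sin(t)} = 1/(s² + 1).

Using L{f(at)} = (1/a)F(s/a) with a=5: L{sin(5t)} = (1/5) · 1/((s/5)² + 1) = (1/5) · 1·25/(s² + 25) = 5/(s² + 25)

Final answer: 5/(s² + 25)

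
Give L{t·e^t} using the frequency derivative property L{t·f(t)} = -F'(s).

L{e^t} = 1/(s-1). By frequency derivative: L{t·e^t} = -d/ds[1/(s-1)] = -(-1)/(s-1)² = 1/(s-1)²

Final answer: 1/(s-1)²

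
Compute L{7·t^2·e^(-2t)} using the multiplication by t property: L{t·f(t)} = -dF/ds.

Using L{t^n·e^(at)} = n!/(s-a)^(n+1), L{t^2·e^(-2t)} = 2/(s+2)^3, so L{7·t^2·e^(-2t)} = 7·2/(s+2)^3 = 14/(s+2)^3

Final answer: 14/(s+2)^3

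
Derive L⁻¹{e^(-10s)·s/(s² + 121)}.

L⁻¹{s/(s² + 121)} = cos(11t). By the time shift theorem, L⁻¹{e^(-as)F(s)} = u(t-a)f(t-a) with a=10, so L⁻¹{e^(-10s)·s/(s² + 121)} = u(t-10)·cos(11(t-10))

Final answer: u(t-10)·cos(11(t-10))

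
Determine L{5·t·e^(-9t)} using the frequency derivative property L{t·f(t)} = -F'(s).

L{e^(-9t)} = 1/(s+9). By frequency derivative: L{t·e^(-9t)} = -d/ds[1/(s+9)] = -(-1)/(s+9)² = 1/(s+9)². Then L{5·t·e^(-9t)} = 5·1/(s+9)² = 5/(s+9)²

Final answer: 5/(s+9)²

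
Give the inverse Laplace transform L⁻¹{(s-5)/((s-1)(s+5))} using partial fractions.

Using partial fractions, f(t) = (-4e^t + 10e^(-5t))/6

Final answer: (-4e^t + 10e^(-5t))/6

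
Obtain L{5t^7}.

L{t^n} = n!/s^(n+1). So L{5t^7} = 5·7!/s^8 = 25200/s^8

Final answer: 25200/s^8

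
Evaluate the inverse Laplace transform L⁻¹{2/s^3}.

L⁻¹{n!/s^(n+1)} = t^n with n=2. So L⁻¹{2/s^3} = t^2

Final answer: t^2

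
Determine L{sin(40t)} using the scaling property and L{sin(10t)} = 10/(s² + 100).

Using L{f(at)} = (1/a)F(s/a) with a=4: L{sin(40t)} = (1/4) · 10/((s/4)² + 100) = (1/4) · 10·16/(s² + 1600) = 40/(s² + 1600)

Final answer: 40/(s² + 1600)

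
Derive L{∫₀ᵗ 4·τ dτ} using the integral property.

L{∫₀ᵗ f(τ)dτ} = F(s)/s with f(t) = 4t. F(s) = 4/s^2, so L{∫₀ᵗ 4·τ dτ} = (4/s^2)/s = 4/s^3. (Check: ∫₀ᵗ 4·τ dτ = 4t^2/2.)

Final answer: 4/s^3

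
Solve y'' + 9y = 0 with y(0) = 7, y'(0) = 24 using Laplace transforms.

L{y''} + 9L{y} = 0. s²Y - 7s - 24 + 9Y = 0. Y(s² + 9) = 7s + 24. Y = (7s + 24)/(s² + 9). Inverting: y(t) = 7cos(3t) + 8sin(3t)

Final answer: y(t) = 7cos(3t) + 8sin(3t)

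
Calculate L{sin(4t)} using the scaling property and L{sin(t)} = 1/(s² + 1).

Using L{f(at)} = (1/a)F(s/a) with a=4: L{sin(4t)} = (1/4) · 1/((s/4)² + 1) = (1/4) · 1·16/(s² + 16) = 4/(s² + 16)

Final answer: 4/(s² + 16)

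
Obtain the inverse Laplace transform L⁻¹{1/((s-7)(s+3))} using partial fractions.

Decompose: A/(s-7) + B/(s+3). A = 1/10, B = -1/10. f(t) = (e^(7t) - e^(-3t))/10

Final answer: (e^(7t) - e^(-3t))/10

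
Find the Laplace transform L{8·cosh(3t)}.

L{cosh(ωt)} = s/(s² - ω²), so L{cosh(3t)} = s/(s² - 9). Then L{8·cosh(3t)} = 8·s/(s² - 9) = 8s/(s² - 9)

Final answer: 8s/(s² - 9)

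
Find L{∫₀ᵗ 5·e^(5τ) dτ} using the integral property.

L{∫₀ᵗ f(τ)dτ} = F(s)/s with F(s) = 5/(s-5), so L{∫₀ᵗ 5·e^(5τ) dτ} = 5/(s(s-5))

Final answer: 5/(s(s-5))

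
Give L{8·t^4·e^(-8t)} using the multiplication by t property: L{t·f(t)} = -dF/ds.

Using L{t^n·e^(at)} = n!/(s-a)^(n+1), L{t^4·e^(-8t)} = 24/(s+8)^5, so L{8·t^4·e^(-8t)} = 8·24/(s+8)^5 = 192/(s+8)^5

Final answer: 192/(s+8)^5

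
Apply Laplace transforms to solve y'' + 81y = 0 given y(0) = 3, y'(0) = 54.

L{y''} + 81L{y} = 0. s²Y - 3s - 54 + 81Y = 0. Y(s² + 81) = 3s + 54. Y = (3s + 54)/(s² + 81). Inverting: y(t) = 3cos(9t) + 6sin(9t)

Final answer: y(t) = 3cos(9t) + 6sin(9t)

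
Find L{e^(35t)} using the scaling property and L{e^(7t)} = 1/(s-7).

Using L{f(at)} = (1/a)F(s/a) with a=5 and f(t) = e^(7t): L{e^(35t)} = (1/5) · 1/((s/5)-7) = (1/5) · 5/(s-35) = 1/(s-35)

Final answer: 1/(s-35)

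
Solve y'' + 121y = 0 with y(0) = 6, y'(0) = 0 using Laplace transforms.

L{y''} + 121L{y} = 0. s²Y - 6s - 0 + 121Y = 0. Y(s² + 121) = 6s. Y = (6s)/(s² + 121). Inverting: y(t) = 6cos(11t)

Final answer: y(t) = 6cos(11t)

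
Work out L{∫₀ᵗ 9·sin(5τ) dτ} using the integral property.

L{∫₀ᵗ f(τ)dτ} = F(s)/s with F(s) = 45/(s² + 25), so the result is (45/(s² + 25))/s = 45/(s(s² + 25))

Final answer: 45/(s(s² + 25))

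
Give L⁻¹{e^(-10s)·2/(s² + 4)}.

L⁻¹{2/(s² + 4)} = sin(2t). By the time shift theorem, L⁻¹{e^(-as)F(s)} = u(t-a)f(t-a) with a=10, so L⁻¹{e^(-10s)·2/(s² + 4)} = u(t-10)·sin(2(t-10))

Final answer: u(t-10)·sin(2(t-10))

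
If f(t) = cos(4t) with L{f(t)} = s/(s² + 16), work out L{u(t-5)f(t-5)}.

Time shift theorem: L{u(t-a)f(t-a)} = e^(-as)F(s). Here a=5, F(s) = s/(s² + 16), so L{u(t-5)f(t-5)} = e^(-5s)·s/(s² + 16)

Final answer: e^(-5s)·s/(s² + 16)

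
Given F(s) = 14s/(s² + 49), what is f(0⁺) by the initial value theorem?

f(0⁺) = lim_{s→∞} s·14s/(s² + 49) = lim_{s→∞} 14s²/(s² + 49) = 14

Final answer: 14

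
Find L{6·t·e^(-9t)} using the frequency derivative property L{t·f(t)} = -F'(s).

L{e^(-9t)} = 1/(s+9). By frequency derivative: L{t·e^(-9t)} = -d/ds[1/(s+9)] = -(-1)/(s+9)² = 1/(s+9)². Then L{6·t·e^(-9t)} = 6·1/(s+9)² = 6/(s+9)²

Final answer: 6/(s+9)²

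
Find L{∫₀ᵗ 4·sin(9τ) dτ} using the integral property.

L{∫₀ᵗ f(τ)dτ} = F(s)/s with F(s) = 36/(s² + 81), so the result is (36/(s² + 81))/s = 36/(s(s² + 81))

Final answer: 36/(s(s² + 81))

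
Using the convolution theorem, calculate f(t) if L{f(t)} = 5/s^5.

5/s^5 = (5/s)·(1/s^4) = L{5}·L{t^3/6}. By convolution, f(t) = 5*t^3/6 = ∫₀ᵗ 5·τ^3/6 dτ = 5·t^4/24

Final answer: 5·t^4/24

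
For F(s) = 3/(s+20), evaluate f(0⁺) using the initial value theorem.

f(0⁺) = lim_{s→∞} s·3/(s+20) = lim_{s→∞} 3s/(s+20) = 3

Final answer: 3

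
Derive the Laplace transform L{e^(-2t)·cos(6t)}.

L{e^(at)·cos(ωt)} = (s-a)/((s-a)² + ω²), so L{e^(-2t)·cos(6t)} = (s+2)/((s+2)² + 36)

Final answer: (s+2)/((s+2)² + 36)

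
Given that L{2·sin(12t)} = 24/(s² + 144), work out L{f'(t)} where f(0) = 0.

L{f'(t)} = s·F(s) - f(0) = s·24/(s² + 144) - 0 = 24s/(s² + 144)

Final answer: 24s/(s² + 144)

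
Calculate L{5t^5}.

L{t^n} = n!/s^(n+1). So L{5t^5} = 5·5!/s^6 = 600/s^6

Final answer: 600/s^6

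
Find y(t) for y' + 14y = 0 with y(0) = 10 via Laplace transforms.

L{y'} + 14L{y} = 0. sY - 10 + 14Y = 0. Y(s+14) = 10. Y = 10/(s+14)

Final answer: y(t) = 10e^(-14t)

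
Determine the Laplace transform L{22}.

L{22} = 22 · L{1} = 22/s

Final answer: 22/s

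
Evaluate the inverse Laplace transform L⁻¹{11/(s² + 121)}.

L⁻¹{11/(s² + 121)} = sin(11t)

Final answer: sin(11t)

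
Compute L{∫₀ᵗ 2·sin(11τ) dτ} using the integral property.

L{∫₀ᵗ f(τ)dτ} = F(s)/s with F(s) = 22/(s² + 121), so the result is (22/(s² + 121))/s = 22/(s(s² + 121))

Final answer: 22/(s(s² + 121))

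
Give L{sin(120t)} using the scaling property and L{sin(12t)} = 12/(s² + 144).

Using L{f(at)} = (1/a)F(s/a) with a=10: L{sin(120t)} = (1/10) · 12/((s/10)² + 144) = (1/10) · 12·100/(s² + 14400) = 120/(s² + 14400)

Final answer: 120/(s² + 14400)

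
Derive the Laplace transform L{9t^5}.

L{9t^5} = 9 · L{t^5} = 9 · 120/s^6 = 1080/s^6

Final answer: 1080/s^6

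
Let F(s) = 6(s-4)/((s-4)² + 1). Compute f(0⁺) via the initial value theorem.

f(0⁺) = lim_{s→∞} sF(s) = lim_{s→∞} 6s(s-4)/((s-4)² + 1) = 6

Final answer: 6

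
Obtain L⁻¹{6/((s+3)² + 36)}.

Form: b/((s-a)² + b²) → e^(at)sin(bt). With a=-3, b=6

Final answer: e^(-3t)·sin(6t)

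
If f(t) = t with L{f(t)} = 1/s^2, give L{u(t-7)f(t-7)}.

Time shift theorem: L{u(t-a)f(t-a)} = e^(-as)F(s). Here a=7, F(s) = 1/s^2, so L{u(t-7)f(t-7)} = e^(-7s)·1/s^2

Final answer: e^(-7s)·1/s^2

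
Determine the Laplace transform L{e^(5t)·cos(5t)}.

L{e^(at)·cos(ωt)} = (s-a)/((s-a)² + ω²), so L{e^(5t)·cos(5t)} = (s-5)/((s-5)² + 25)

Final answer: (s-5)/((s-5)² + 25)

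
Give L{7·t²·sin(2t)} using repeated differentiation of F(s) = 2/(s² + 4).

F(s) = 2/(s² + 4). F'(s) = -4s/(s² + 4)². F''(s) = -4(4 - 3s²)/(s² + 4)³ = (12s² - 16)/(s² + 4)³. So L{t²·sin(2t)} = (-1)² F''(s) = (12s² - 16)/(s² + 4)³. Then L{7·t²·sin(2t)} = 7·(12s² - 16)/(s² + 4)³ = (84s² - 112)/(s² + 4)³

Final answer: (84s² - 112)/(s² + 4)³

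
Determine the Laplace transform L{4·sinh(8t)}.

L{sinh(ωt)} = ω/(s² - ω²), so L{sinh(8t)} = 8/(s² - 64). Then L{4·sinh(8t)} = 4·8/(s² - 64) = 32/(s² - 64)

Final answer: 32/(s² - 64)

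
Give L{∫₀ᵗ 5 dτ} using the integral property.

L{∫₀ᵗ f(τ)dτ} = F(s)/s with f(t) = 5. F(s) = 5/s, so L{∫₀ᵗ 5 dτ} = (5/s)/s = 5/s². (Check: ∫₀ᵗ 5 dτ = 5t.)

Final answer: 5/s²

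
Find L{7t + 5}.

L{7t + 5} = 7·L{t} + 5·L{1} = 7/s² + 5/s

Final answer: 7/s² + 5/s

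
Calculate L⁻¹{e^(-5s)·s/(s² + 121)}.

L⁻¹{s/(s² + 121)} = cos(11t). By the time shift theorem, L⁻¹{e^(-as)F(s)} = u(t-a)f(t-a) with a=5, so L⁻¹{e^(-5s)·s/(s² + 121)} = u(t-5)·cos(11(t-5))

Final answer: u(t-5)·cos(11(t-5))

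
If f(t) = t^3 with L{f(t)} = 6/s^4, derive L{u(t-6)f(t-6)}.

Time shift theorem: L{u(t-a)f(t-a)} = e^(-as)F(s). Here a=6, F(s) = 6/s^4, so L{u(t-6)f(t-6)} = e^(-6s)·6/s^4

Final answer: e^(-6s)·6/s^4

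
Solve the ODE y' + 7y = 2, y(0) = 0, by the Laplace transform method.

sY + 7Y = 2/s. Y = 2/(s(s+7)). Partial fractions: Y = 2/7/s - 2/7/(s+7)

Final answer: y(t) = 2/7(1 - e^(-7t))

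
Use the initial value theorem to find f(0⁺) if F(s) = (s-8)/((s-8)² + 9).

f(0⁺) = lim_{s→∞} sF(s) = lim_{s→∞} s(s-8)/((s-8)² + 9) = 1

Final answer: 1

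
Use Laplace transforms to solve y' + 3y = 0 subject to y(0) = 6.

L{y'} + 3L{y} = 0. sY - 6 + 3Y = 0. Y(s+3) = 6. Y = 6/(s+3)

Final answer: y(t) = 6e^(-3t)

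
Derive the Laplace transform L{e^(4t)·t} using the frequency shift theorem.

L{e^(at)·t^n} = n!/(s-a)^(n+1), so L{e^(4t)·t} = 1/(s-4)^2

Final answer: 1/(s-4)^2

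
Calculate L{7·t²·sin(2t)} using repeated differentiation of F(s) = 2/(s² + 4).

F(s) = 2/(s² + 4). F'(s) = -4s/(s² + 4)². F''(s) = -4(4 - 3s²)/(s² + 4)³ = (12s² - 16)/(s² + 4)³. So L{t²·sin(2t)} = (-1)² F''(s) = (12s² - 16)/(s² + 4)³. Then L{7·t²·sin(2t)} = 7·(12s² - 16)/(s² + 4)³ = (84s² - 112)/(s² + 4)³

Final answer: (84s² - 112)/(s² + 4)³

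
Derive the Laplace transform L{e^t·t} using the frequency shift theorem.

L{e^(at)·t^n} = n!/(s-a)^(n+1), so L{e^t·t} = 1/(s-1)^2

Final answer: 1/(s-1)^2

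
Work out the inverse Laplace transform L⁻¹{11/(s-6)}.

L⁻¹{1/(s-a)} = e^(at), so L⁻¹{1/(s-6)} = e^(6t), and L⁻¹{11/(s-6)} = 11·e^(6t)

Final answer: 11·e^(6t)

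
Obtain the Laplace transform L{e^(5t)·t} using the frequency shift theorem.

L{e^(at)·t^n} = n!/(s-a)^(n+1), so L{e^(5t)·t} = 1/(s-5)^2

Final answer: 1/(s-5)^2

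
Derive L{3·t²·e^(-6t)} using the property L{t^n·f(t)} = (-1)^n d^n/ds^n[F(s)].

L{e^(-6t)} = 1/(s+6). d/ds[1/(s+6)] = -1/(s+6)². d²/ds²[1/(s+6)] = 2/(s+6)³. So L{t²·e^(-6t)} = (-1)² · 2/(s+6)³ = 2/(s+6)³. Then L{3·t²·e^(-6t)} = 3·2/(s+6)³ = 6/(s+6)³

Final answer: 6/(s+6)³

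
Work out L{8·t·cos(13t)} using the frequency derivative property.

L{cos(13t)} = s/(s² + 169). Derivative: d/ds[s/(s² + 169)] = [(s² + 169) - s·2s]/(s² + 169)² = (169 - s²)/(s² + 169)². So L{t·cos(13t)} = -F'(s) = (s² - 169)/(s² + 169)². Then L{8·t·cos(13t)} = 8·(s² - 169)/(s² + 169)²

Final answer: 8·(s² - 169)/(s² + 169)²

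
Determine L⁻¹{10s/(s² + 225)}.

This is the form c·s/(s² + a²) with a = 15, c = 10. L⁻¹ = 10·cos(15t)

Final answer: 10·cos(15t)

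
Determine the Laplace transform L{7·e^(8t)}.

L{e^(at)} = 1/(s-a), so L{e^(8t)} = 1/(s-8). Then L{7·e^(8t)} = 7/(s-8)

Final answer: 7/(s-8)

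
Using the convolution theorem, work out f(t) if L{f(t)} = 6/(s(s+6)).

6/(s(s+6)) = (6/s)·(1/(s+6)) = L{6}·L{e^(-6t)}. By convolution, f(t) = 6*e^(-6t) = ∫₀ᵗ 6·e^(-6τ) dτ = 6·(1 - e^(-6t))/6

Final answer: 6·(1 - e^(-6t))/6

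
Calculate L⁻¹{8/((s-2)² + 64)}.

Form: b/((s-a)² + b²) → e^(at)sin(bt). With a=2, b=8

Final answer: e^(2t)·sin(8t)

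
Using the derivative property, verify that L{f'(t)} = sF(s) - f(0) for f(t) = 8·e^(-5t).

f'(t) = -40e^(-5t). Direct: L{f'(t)} = -40/(s+5). Property: s·8/(s+5) - 8 = (8s - 8(s+5))/(s+5) = -40/(s+5). ✓

Final answer: -40/(s+5)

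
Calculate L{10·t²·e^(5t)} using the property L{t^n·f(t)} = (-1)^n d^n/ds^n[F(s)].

L{e^(5t)} = 1/(s-5). d/ds[1/(s-5)] = -1/(s-5)². d²/ds²[1/(s-5)] = 2/(s-5)³. So L{t²·e^(5t)} = (-1)² · 2/(s-5)³ = 2/(s-5)³. Then L{10·t²·e^(5t)} = 10·2/(s-5)³ = 20/(s-5)³

Final answer: 20/(s-5)³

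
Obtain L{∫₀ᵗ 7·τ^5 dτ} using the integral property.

L{∫₀ᵗ f(τ)dτ} = F(s)/s with f(t) = 7t^5. F(s) = 840/s^6, so L{∫₀ᵗ 7·τ^5 dτ} = (840/s^6)/s = 840/s^7. (Check: ∫₀ᵗ 7·τ^5 dτ = 7t^6/6.)

Final answer: 840/s^7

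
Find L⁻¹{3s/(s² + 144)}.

This is the form c·s/(s² + a²) with a = 12, c = 3. L⁻¹ = 3·cos(12t)

Final answer: 3·cos(12t)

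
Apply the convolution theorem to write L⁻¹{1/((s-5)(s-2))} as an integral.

1/((s-5)(s-2)) = (1/(s-5))·(1/(s-2)) = L{e^(5t)}·L{e^(2t)}. So f(t) = e^(5t)*e^(2t) = ∫₀ᵗ e^(5τ)·e^(2(t-τ)) dτ

Final answer: ∫₀ᵗ e^(5τ)·e^(2(t-τ)) dτ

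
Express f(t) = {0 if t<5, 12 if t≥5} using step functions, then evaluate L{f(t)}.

f(t) = 12·u(t-5). L{u(t-5)} = e^(-5s)/s, so L{f(t)} = 12·e^(-5s)/s

Final answer: 12·e^(-5s)/s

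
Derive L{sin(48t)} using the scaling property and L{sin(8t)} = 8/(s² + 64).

Using L{f(at)} = (1/a)F(s/a) with a=6: L{sin(48t)} = (1/6) · 8/((s/6)² + 64) = (1/6) · 8·36/(s² + 2304) = 48/(s² + 2304)

Final answer: 48/(s² + 2304)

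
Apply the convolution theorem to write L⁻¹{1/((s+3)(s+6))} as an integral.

1/((s+3)(s+6)) = (1/(s+3))·(1/(s+6)) = L{e^(-3t)}·L{e^(-6t)}. So f(t) = e^(-3t)*e^(-6t) = ∫₀ᵗ e^(-3τ)·e^(-6(t-τ)) dτ

Final answer: ∫₀ᵗ e^(-3τ)·e^(-6(t-τ)) dτ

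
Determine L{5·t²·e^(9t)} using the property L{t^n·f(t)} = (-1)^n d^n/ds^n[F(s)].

L{e^(9t)} = 1/(s-9). d/ds[1/(s-9)] = -1/(s-9)². d²/ds²[1/(s-9)] = 2/(s-9)³. So L{t²·e^(9t)} = (-1)² · 2/(s-9)³ = 2/(s-9)³. Then L{5·t²·e^(9t)} = 5·2/(s-9)³ = 10/(s-9)³

Final answer: 10/(s-9)³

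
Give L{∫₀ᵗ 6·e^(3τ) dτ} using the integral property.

L{∫₀ᵗ f(τ)dτ} = F(s)/s with F(s) = 6/(s-3), so L{∫₀ᵗ 6·e^(3τ) dτ} = 6/(s(s-3))

Final answer: 6/(s(s-3))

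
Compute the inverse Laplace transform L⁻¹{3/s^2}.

L⁻¹{n!/s^(n+1)} = t^n with n=1. So L⁻¹{1/s^2} = t, and L⁻¹{3/s^2} = (3/1)·t = 3·t

Final answer: 3·t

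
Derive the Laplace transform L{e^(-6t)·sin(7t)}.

L{e^(at)·sin(ωt)} = ω/((s-a)² + ω²), so L{e^(-6t)·sin(7t)} = 7/((s+6)² + 49)

Final answer: 7/((s+6)² + 49)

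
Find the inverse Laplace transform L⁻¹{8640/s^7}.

L⁻¹{n!/s^(n+1)} = t^n with n=6. So L⁻¹{720/s^7} = t^6, and L⁻¹{8640/s^7} = (8640/720)·t^6 = 12·t^6

Final answer: 12·t^6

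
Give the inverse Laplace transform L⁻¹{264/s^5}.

L⁻¹{n!/s^(n+1)} = t^n with n=4. So L⁻¹{24/s^5} = t^4, and L⁻¹{264/s^5} = (264/24)·t^4 = 11·t^4

Final answer: 11·t^4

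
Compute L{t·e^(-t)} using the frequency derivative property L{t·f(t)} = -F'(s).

L{e^(-t)} = 1/(s+1). By frequency derivative: L{t·e^(-t)} = -d/ds[1/(s+1)] = -(-1)/(s+1)² = 1/(s+1)²

Final answer: 1/(s+1)²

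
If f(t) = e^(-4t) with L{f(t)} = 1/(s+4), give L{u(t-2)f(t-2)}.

Time shift theorem: L{u(t-a)f(t-a)} = e^(-as)F(s). Here a=2, F(s) = 1/(s+4), so L{u(t-2)f(t-2)} = e^(-2s)·1/(s+4)

Final answer: e^(-2s)·1/(s+4)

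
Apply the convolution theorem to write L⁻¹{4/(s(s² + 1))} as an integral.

4/(s(s² + 1)) = (1/s)·(4/(s² + 1)) = L{1}·L{4·sin(t)}. So f(t) = 1*(4·sin(t)) = ∫₀ᵗ 4·sin(τ) dτ

Final answer: ∫₀ᵗ 4·sin(τ) dτ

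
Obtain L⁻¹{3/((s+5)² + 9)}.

Form: b/((s-a)² + b²) → e^(at)sin(bt). With a=-5, b=3

Final answer: e^(-5t)·sin(3t)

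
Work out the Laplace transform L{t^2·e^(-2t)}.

L{t^n·e^(at)} = n!/(s-a)^(n+1), so L{t^2·e^(-2t)} = 2/(s+2)^3

Final answer: 2/(s+2)^3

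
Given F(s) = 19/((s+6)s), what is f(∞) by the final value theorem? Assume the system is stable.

f(∞) = lim_{s→0} sF(s) = lim_{s→0} 19/(s+6) = 19/6

Final answer: 19/6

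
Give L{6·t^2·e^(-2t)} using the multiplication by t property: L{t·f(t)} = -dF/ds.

Using L{t^n·e^(at)} = n!/(s-a)^(n+1), L{t^2·e^(-2t)} = 2/(s+2)^3, so L{6·t^2·e^(-2t)} = 6·2/(s+2)^3 = 12/(s+2)^3

Final answer: 12/(s+2)^3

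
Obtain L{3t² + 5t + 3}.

L{3t² + 5t + 3} = 3·2/s³ + 5/s² + 3/s = 6/s³ + 5/s² + 3/s

Final answer: 6/s³ + 5/s² + 3/s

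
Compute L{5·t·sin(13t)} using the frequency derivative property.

L{sin(13t)} = 13/(s² + 169). By L{t·f(t)} = -F'(s): -d/ds[13/(s² + 169)] = -(13)·(-2s)/(s² + 169)² = 26s/(s² + 169)². Then L{5·t·sin(13t)} = 5·26s/(s² + 169)² = 130s/(s² + 169)²

Final answer: 130s/(s² + 169)²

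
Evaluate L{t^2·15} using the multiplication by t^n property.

L{15} = 15/s. d^1/ds^1[1/s] = -1/s². d^2/ds^2[1/s] = 2/s^3. So L{t^2} = (-1)^{2}·2/s^3 = 2/s^3. Then L{t^2·15} = 15·2/s^3 = 30/s^3

Final answer: 30/s^3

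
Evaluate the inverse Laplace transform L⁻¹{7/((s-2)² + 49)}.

Using frequency shift, L⁻¹{7/((s-2)² + 49)} = e^(2t)·sin(7t)

Final answer: e^(2t)·sin(7t)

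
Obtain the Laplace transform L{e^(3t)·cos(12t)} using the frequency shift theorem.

Frequency shift: L{e^(at)f(t)} = F(s-a). L{e^(3t)·cos(12t)} = (s-3)/((s-3)² + 144)

Final answer: (s-3)/((s-3)² + 144)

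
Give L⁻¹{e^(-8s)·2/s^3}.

L⁻¹{2/s^3} = t^2. By the time shift theorem, L⁻¹{e^(-as)F(s)} = u(t-a)f(t-a) with a=8, so L⁻¹{e^(-8s)·2/s^3} = u(t-8)·(t-8)^2

Final answer: u(t-8)·(t-8)^2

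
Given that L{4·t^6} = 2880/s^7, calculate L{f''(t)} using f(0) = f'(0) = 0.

L{f''(t)} = s²F(s) - sf(0) - f'(0) = s²·2880/s^7 - 0 - 0 = 2880/s^5

Final answer: 2880/s^5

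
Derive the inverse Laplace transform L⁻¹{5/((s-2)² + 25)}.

Using frequency shift, L⁻¹{5/((s-2)² + 25)} = e^(2t)·sin(5t)

Final answer: e^(2t)·sin(5t)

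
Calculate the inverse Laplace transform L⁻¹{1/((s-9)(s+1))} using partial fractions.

Decompose: A/(s-9) + B/(s+1). A = 1/10, B = -1/10. f(t) = (e^(9t) - e^(-t))/10

Final answer: (e^(9t) - e^(-t))/10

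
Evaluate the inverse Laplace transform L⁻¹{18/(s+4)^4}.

L⁻¹{n!/(s-a)^(n+1)} = t^n·e^(at) with n=3, a=-4. So L⁻¹{6/(s+4)^4} = t^3·e^(-4t), and L⁻¹{18/(s+4)^4} = (18/6)·t^3·e^(-4t) = 3·t^3·e^(-4t)

Final answer: 3·t^3·e^(-4t)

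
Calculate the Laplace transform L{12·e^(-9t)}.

L{e^(at)} = 1/(s-a), so L{e^(-9t)} = 1/(s+9). Then L{12·e^(-9t)} = 12/(s+9)

Final answer: 12/(s+9)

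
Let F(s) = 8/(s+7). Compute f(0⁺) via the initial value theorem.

f(0⁺) = lim_{s→∞} s·8/(s+7) = lim_{s→∞} 8s/(s+7) = 8

Final answer: 8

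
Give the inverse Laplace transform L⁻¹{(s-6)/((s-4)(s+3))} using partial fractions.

Using partial fractions, f(t) = (-2e^(4t) + 9e^(-3t))/7

Final answer: (-2e^(4t) + 9e^(-3t))/7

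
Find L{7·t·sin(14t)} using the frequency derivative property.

L{sin(14t)} = 14/(s² + 196). By L{t·f(t)} = -F'(s): -d/ds[14/(s² + 196)] = -(14)·(-2s)/(s² + 196)² = 28s/(s² + 196)². Then L{7·t·sin(14t)} = 7·28s/(s² + 196)² = 196s/(s² + 196)²

Final answer: 196s/(s² + 196)²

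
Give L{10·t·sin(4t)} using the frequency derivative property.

L{sin(4t)} = 4/(s² + 16). By L{t·f(t)} = -F'(s): -d/ds[4/(s² + 16)] = -(4)·(-2s)/(s² + 16)² = 8s/(s² + 16)². Then L{10·t·sin(4t)} = 10·8s/(s² + 16)² = 80s/(s² + 16)²

Final answer: 80s/(s² + 16)²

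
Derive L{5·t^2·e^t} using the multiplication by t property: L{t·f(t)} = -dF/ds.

Using L{t^n·e^(at)} = n!/(s-a)^(n+1), L{t^2·e^t} = 2/(s-1)^3, so L{5·t^2·e^t} = 5·2/(s-1)^3 = 10/(s-1)^3

Final answer: 10/(s-1)^3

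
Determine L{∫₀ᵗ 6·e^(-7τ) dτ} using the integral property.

L{∫₀ᵗ f(τ)dτ} = F(s)/s with F(s) = 6/(s+7), so L{∫₀ᵗ 6·e^(-7τ) dτ} = 6/(s(s+7))

Final answer: 6/(s(s+7))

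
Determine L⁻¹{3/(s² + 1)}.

This is the form c·a/(s² + a²) with a = 1, c = 3. L⁻¹ = 3·sin(t)

Final answer: 3·sin(t)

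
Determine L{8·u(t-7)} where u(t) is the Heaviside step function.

L{u(t-a)} = e^(-as)/s. Here a=7, so L{u(t-7)} = e^(-7s)/s, and L{8·u(t-7)} = 8·e^(-7s)/s

Final answer: 8·e^(-7s)/s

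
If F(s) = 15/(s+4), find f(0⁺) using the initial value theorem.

f(0⁺) = lim_{s→∞} s·15/(s+4) = lim_{s→∞} 15s/(s+4) = 15

Final answer: 15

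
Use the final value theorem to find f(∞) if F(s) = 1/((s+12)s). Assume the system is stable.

f(∞) = lim_{s→0} sF(s) = lim_{s→0} 1/(s+12) = 1/12

Final answer: 1/12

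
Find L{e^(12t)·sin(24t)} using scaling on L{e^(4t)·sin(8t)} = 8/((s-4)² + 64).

Scaling with a=3: L{e^(12t)·sin(24t)} = (1/3) · 8/((s/3-4)² + 64). Simplifying: 24/((s-12)² + 576)

Final answer: 24/((s-12)² + 576)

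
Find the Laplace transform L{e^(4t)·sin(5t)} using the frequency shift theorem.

Frequency shift: L{e^(at)f(t)} = F(s-a). L{e^(4t)·sin(5t)} = 5/((s-4)² + 25)

Final answer: 5/((s-4)² + 25)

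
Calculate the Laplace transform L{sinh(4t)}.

L{sinh(ωt)} = ω/(s² - ω²), so L{sinh(4t)} = 4/(s² - 16)

Final answer: 4/(s² - 16)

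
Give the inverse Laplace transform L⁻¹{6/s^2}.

L⁻¹{n!/s^(n+1)} = t^n with n=1. So L⁻¹{1/s^2} = t, and L⁻¹{6/s^2} = (6/1)·t = 6·t

Final answer: 6·t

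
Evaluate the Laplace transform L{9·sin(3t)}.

L{sin(ωt)} = ω/(s² + ω²), so L{sin(3t)} = 3/(s² + 9). Then L{9·sin(3t)} = 9·3/(s² + 9) = 27/(s² + 9)

Final answer: 27/(s² + 9)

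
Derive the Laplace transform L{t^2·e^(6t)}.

L{t^n·e^(at)} = n!/(s-a)^(n+1), so L{t^2·e^(6t)} = 2/(s-6)^3

Final answer: 2/(s-6)^3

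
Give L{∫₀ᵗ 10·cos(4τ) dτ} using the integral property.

L{∫₀ᵗ f(τ)dτ} = F(s)/s with F(s) = 10s/(s² + 16), so the result is (10s/(s² + 16))/s = 10/(s² + 16)

Final answer: 10/(s² + 16)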